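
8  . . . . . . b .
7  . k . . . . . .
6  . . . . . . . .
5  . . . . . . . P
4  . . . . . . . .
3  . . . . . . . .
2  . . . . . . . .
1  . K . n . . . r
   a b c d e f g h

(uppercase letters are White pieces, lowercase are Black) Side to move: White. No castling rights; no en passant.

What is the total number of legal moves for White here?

4

White to move; king on b1.
In check: no.
Legal moves: Kc2, Kc1, Ka1, h6.
Count: 4.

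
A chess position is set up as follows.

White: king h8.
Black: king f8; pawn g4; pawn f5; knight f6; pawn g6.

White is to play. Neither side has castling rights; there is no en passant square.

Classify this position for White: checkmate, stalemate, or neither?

White to move; white king on h8.
In check: no.
King squares — g7: attacked by Kf8; h7: attacked by Nf6; g8: attacked by Nf6.
Legal moves for White: none.
Not in check and no legal moves → stalemate.

stalemate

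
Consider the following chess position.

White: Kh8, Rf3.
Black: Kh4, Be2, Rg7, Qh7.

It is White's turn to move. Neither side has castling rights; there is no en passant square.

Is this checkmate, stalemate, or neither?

checkmate

White to move; white king on h8.
In check: yes, from the black queen on h7.
King squares — g7: attacked by Qh7; h7: attacked by Rg7; g8: attacked by Rg7.
Legal moves for White: none.
In check with no legal moves → checkmate.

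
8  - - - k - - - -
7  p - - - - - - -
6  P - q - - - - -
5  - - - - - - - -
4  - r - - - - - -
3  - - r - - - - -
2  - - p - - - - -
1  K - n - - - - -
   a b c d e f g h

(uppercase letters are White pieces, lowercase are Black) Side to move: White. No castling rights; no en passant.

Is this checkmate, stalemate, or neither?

stalemate

White to move; white king on a1.
In check: no.
King squares — b1: attacked by Pc2; a2: attacked by Nc1; b2: attacked by Rb4.
Legal moves for White: none.
Not in check and no legal moves → stalemate.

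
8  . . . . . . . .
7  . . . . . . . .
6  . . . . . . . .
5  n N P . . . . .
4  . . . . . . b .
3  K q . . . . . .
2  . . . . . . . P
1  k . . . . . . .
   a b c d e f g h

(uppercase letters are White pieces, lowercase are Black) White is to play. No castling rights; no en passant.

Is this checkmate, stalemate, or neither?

White to move; white king on a3.
In check: yes, from the black queen on b3.
King squares — a2: attacked by Ka1; b2: attacked by Ka1; b3: attacked by Na5; a4: attacked by Qb3; b4: attacked by Qb3.
Legal moves for White: none.
In check with no legal moves → checkmate.

checkmate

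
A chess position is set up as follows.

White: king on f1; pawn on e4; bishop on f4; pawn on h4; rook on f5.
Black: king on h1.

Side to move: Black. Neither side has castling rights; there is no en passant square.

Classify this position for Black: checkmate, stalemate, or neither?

stalemate

Black to move; black king on h1.
In check: no.
King squares — g1: attacked by Kf1; g2: attacked by Kf1; h2: attacked by Bf4.
Legal moves for Black: none.
Not in check and no legal moves → stalemate.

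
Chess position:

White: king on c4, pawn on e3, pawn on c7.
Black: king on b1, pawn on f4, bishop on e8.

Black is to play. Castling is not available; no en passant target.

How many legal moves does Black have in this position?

Black to move; king on b1.
In check: no.
Legal moves: Bf7+, Bd7, Bg6, Bc6, Bh5, Bb5+, Ba4, Kc2, Kb2, Ka2, Kc1, Ka1, fxe3, f3.
Count: 14.

14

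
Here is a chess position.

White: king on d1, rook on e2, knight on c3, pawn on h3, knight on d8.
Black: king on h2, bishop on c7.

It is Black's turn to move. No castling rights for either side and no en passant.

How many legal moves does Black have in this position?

Black to move; king on h2.
In check: yes, from the white rook on e2.
Legal moves: Kxh3, Kg3, Kh1, Kg1.
Count: 4.

4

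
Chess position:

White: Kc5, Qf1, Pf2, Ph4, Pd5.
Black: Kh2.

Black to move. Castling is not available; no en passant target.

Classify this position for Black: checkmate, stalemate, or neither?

stalemate

Black to move; black king on h2.
In check: no.
King squares — g1: attacked by Qf1; h1: attacked by Qf1; g2: attacked by Qf1; g3: attacked by Pf2; h3: attacked by Qf1.
Legal moves for Black: none.
Not in check and no legal moves → stalemate.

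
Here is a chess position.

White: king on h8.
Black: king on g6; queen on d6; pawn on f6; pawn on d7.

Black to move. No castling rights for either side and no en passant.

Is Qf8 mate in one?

yes

After Qf8: white king on h8; in check: yes, from the black queen on f8.
King squares — g7: attacked by Kg6; h7: attacked by Kg6; g8: attacked by Qf8.
White has no legal moves → checkmate.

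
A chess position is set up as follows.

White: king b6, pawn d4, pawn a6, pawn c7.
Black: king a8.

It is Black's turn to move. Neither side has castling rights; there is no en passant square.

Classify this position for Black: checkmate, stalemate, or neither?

stalemate

Black to move; black king on a8.
In check: no.
King squares — a7: attacked by Kb6; b7: attacked by Pa6; b8: attacked by Pc7.
Legal moves for Black: none.
Not in check and no legal moves → stalemate.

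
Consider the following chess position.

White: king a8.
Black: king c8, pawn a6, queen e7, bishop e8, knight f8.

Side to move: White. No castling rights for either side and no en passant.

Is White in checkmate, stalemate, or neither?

stalemate

White to move; white king on a8.
In check: no.
King squares — a7: attacked by Qe7; b7: attacked by Qe7; b8: attacked by Kc8.
Legal moves for White: none.
Not in check and no legal moves → stalemate.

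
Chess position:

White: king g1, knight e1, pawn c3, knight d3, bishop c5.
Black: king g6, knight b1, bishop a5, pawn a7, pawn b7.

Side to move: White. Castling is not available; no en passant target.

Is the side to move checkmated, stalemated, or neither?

neither

White to move; white king on g1.
In check: no.
Legal moves for White include: Bf8, Be7, Bxa7, Bd6, Bb6, Bd4, Bb4, Be3, Ba3, Bf2, Ne5+, Nf4+, Nb4, Nf2, Nb2, Nc1, Kh2, Kg2, ... (list truncated; more exist).
White has legal moves and is not in check → neither.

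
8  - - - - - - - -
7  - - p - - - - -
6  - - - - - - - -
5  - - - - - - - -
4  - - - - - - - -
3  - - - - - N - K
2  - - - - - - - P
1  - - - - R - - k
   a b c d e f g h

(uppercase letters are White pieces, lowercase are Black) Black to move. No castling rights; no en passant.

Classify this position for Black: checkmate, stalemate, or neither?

Black to move; black king on h1.
In check: yes, from the white rook on e1.
King squares — g1: attacked by Re1; g2: attacked by Kh3; h2: attacked by Nf3.
Legal moves for Black: none.
In check with no legal moves → checkmate.

checkmate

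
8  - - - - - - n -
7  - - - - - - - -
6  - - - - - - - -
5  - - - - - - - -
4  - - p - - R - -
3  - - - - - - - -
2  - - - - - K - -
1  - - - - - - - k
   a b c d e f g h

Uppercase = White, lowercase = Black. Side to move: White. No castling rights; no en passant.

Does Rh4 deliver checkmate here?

yes

After Rh4: black king on h1; in check: yes, from the white rook on h4.
King squares — g1: attacked by Kf2; g2: attacked by Kf2; h2: attacked by Rh4.
Black has no legal moves → checkmate.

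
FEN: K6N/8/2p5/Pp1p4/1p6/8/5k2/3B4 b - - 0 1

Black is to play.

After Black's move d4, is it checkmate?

After d4: white king on a8; in check: no.
White is not in check, so this cannot be checkmate.

no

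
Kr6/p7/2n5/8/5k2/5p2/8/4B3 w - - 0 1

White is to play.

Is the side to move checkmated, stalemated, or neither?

checkmate

White to move; white king on a8.
In check: yes, from the black rook on b8.
King squares — a7: attacked by Nc6; b7: attacked by Rb8; b8: attacked by Nc6.
Legal moves for White: none.
In check with no legal moves → checkmate.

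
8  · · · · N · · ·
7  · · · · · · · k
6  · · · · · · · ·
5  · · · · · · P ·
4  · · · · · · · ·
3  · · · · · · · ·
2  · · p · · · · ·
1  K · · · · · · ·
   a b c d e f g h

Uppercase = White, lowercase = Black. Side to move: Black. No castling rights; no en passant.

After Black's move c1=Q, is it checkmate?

After c1=Q: white king on a1; in check: yes, from the black queen on c1.
White has 1 legal reply: Ka2.
In check but a legal move exists → not checkmate.

no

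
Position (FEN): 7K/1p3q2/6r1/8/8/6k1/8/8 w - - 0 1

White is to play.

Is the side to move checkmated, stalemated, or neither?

stalemate

White to move; white king on h8.
In check: no.
King squares — g7: attacked by Rg6; h7: attacked by Qf7; g8: attacked by Rg6.
Legal moves for White: none.
Not in check and no legal moves → stalemate.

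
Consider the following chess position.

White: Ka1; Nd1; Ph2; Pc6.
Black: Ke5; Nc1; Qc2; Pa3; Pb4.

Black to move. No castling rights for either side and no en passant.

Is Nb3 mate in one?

yes

After Nb3: white king on a1; in check: yes, from the black knight on b3.
King squares — b1: attacked by Qc2; a2: attacked by Qc2; b2: attacked by Qc2.
White has no legal moves → checkmate.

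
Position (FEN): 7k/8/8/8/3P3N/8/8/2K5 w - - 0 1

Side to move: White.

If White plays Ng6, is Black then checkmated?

After Ng6: black king on h8; in check: yes, from the white knight on g6.
Black has 3 legal replies: Kg8, Kh7, Kg7.
In check but a legal move exists → not checkmate.

no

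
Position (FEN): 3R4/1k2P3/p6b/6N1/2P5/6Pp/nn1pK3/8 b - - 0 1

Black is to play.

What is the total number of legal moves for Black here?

20

Black to move; king on b7.
In check: no.
Legal moves: Kc7, Ka7, Kc6, Kb6, Bf8, Bg7, Bxg5, Nxc4, Na4, Nd3, Nd1, Nb4, Nc3+, Nc1+, a5, h2, d1=Q+, d1=R, d1=B+, d1=N.
Count: 20.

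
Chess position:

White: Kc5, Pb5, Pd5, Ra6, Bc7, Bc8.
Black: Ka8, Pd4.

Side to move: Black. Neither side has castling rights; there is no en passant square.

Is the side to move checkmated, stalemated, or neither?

Black to move; black king on a8.
In check: yes, from the white rook on a6.
King squares — a7: attacked by Ra6; b7: attacked by Bc8; b8: attacked by Bc7.
Legal moves for Black: none.
In check with no legal moves → checkmate.

checkmate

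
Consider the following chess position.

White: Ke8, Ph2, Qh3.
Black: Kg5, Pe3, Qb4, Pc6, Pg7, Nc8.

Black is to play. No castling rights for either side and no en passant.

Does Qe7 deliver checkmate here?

yes

After Qe7: white king on e8; in check: yes, from the black queen on e7.
King squares — d7: attacked by Qe7; e7: attacked by Nc8; f7: attacked by Qe7; d8: attacked by Qe7; f8: attacked by Qe7.
White has no legal moves → checkmate.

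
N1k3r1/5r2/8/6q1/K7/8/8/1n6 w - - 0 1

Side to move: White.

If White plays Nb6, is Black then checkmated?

no

After Nb6: black king on c8; in check: yes, from the white knight on b6.
Black has 4 legal replies: Kd8, Kb8, Kc7, Kb7.
In check but a legal move exists → not checkmate.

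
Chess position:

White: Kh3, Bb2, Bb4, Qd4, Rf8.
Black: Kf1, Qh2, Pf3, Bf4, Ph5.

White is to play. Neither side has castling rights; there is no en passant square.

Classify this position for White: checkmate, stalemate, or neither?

White to move; white king on h3.
In check: yes, from the black queen on h2.
King squares — g2: attacked by Kf1; h2: attacked by Bf4; g3: attacked by Qh2; g4: attacked by Ph5; h4: attacked by Qh2.
Legal moves for White: none.
In check with no legal moves → checkmate.

checkmate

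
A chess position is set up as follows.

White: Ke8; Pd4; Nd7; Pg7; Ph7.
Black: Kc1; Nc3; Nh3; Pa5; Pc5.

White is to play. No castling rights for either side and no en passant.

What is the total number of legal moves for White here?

20

White to move; king on e8.
In check: no.
Legal moves: Kf8, Kd8, Kf7, Ke7, Nf8, Nb8, Nf6, Nb6, Ne5, Nxc5, dxc5, h8=Q, h8=R, h8=B, h8=N, g8=Q, g8=R, g8=B, g8=N, d5.
Count: 20.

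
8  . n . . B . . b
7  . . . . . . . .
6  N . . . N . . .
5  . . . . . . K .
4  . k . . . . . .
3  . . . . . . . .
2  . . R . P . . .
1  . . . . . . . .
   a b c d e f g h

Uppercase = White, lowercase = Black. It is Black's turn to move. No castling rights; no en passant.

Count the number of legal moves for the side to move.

Black to move; king on b4.
In check: yes, from the white knight on a6.
Legal moves: Ka5, Kb3, Ka3, Nxa6.
Count: 4.

4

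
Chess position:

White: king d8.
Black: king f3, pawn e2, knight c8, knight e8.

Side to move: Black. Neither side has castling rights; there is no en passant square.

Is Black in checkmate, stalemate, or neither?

neither

Black to move; black king on f3.
In check: no.
Legal moves for Black include: Ng7, Nc7, Nf6, Ned6, Ne7, Na7, Ncd6, Nb6, Kg4, Kf4, Ke4, Kg3, Ke3, Kg2, Kf2, e1=Q, e1=R, e1=B, ... (list truncated; more exist).
Black has legal moves and is not in check → neither.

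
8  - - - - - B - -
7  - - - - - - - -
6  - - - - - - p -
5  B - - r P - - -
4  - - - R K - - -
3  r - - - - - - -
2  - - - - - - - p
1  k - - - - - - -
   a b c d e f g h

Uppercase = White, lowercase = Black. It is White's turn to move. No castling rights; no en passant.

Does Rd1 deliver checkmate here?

no

After Rd1: black king on a1; in check: yes, from the white rook on d1.
Black has 3 legal replies: Kb2, Ka2, Rxd1.
In check but a legal move exists → not checkmate.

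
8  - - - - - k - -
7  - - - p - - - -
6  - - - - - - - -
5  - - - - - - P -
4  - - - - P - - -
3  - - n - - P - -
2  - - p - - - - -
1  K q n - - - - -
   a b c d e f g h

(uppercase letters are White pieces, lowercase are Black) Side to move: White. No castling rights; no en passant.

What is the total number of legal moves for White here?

White to move; king on a1.
In check: yes, from the black queen on b1.
Legal moves: none.
Count: 0.

0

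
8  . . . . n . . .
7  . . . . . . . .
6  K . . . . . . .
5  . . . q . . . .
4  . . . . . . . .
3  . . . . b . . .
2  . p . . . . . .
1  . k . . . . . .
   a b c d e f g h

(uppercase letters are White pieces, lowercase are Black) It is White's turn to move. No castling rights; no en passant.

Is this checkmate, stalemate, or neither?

White to move; white king on a6.
In check: no.
King squares — a5: attacked by Qd5; b5: attacked by Qd5; b6: attacked by Be3; a7: attacked by Be3; b7: attacked by Qd5.
Legal moves for White: none.
Not in check and no legal moves → stalemate.

stalemate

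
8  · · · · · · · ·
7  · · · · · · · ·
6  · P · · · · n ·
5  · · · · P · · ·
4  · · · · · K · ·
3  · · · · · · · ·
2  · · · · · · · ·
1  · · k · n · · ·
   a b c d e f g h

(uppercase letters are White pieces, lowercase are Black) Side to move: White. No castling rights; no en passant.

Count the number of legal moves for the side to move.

White to move; king on f4.
In check: yes, from the black knight on g6.
Legal moves: Kg5, Kf5, Kg4, Ke4, Kg3, Ke3.
Count: 6.

6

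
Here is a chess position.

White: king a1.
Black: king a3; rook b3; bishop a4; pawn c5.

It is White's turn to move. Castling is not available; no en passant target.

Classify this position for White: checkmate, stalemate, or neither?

stalemate

White to move; white king on a1.
In check: no.
King squares — b1: attacked by Rb3; a2: attacked by Ka3; b2: attacked by Ka3.
Legal moves for White: none.
Not in check and no legal moves → stalemate.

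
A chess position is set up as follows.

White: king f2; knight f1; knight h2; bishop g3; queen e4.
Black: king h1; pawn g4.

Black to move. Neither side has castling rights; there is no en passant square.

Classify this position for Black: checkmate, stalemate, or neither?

checkmate

Black to move; black king on h1.
In check: yes, from the white queen on e4.
King squares — g1: attacked by Kf2; g2: attacked by Kf2; h2: attacked by Nf1.
Legal moves for Black: none.
In check with no legal moves → checkmate.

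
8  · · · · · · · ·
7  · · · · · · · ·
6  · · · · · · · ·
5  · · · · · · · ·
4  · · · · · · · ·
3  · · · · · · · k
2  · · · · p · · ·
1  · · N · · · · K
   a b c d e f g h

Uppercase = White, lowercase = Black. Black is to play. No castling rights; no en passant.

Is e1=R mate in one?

After e1=R: white king on h1; in check: yes, from the black rook on e1.
King squares — g1: attacked by Re1; g2: attacked by Kh3; h2: attacked by Kh3.
White has no legal moves → checkmate.

yes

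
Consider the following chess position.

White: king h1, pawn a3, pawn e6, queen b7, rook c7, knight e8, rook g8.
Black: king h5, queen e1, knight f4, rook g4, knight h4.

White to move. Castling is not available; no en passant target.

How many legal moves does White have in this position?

1

White to move; king on h1.
In check: yes, from the black queen on e1.
Legal moves: Kh2.
Count: 1.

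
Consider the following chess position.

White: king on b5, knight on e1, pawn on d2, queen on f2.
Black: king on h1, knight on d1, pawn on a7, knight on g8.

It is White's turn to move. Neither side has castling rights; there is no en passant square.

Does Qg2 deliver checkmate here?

After Qg2: black king on h1; in check: yes, from the white queen on g2.
King squares — g1: attacked by Qg2; g2: attacked by Ne1; h2: attacked by Qg2.
Black has no legal moves → checkmate.

yes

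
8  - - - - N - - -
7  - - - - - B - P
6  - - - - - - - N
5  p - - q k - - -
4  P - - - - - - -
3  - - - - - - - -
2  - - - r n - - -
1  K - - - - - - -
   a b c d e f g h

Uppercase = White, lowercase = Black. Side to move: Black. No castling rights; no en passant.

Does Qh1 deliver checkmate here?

After Qh1: white king on a1; in check: yes, from the black queen on h1.
King squares — b1: attacked by Qh1; a2: attacked by Rd2; b2: attacked by Rd2.
White has no legal moves → checkmate.

yes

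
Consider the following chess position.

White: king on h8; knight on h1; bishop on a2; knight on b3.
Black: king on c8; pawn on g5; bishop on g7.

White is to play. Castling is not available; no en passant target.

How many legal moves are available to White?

White to move; king on h8.
In check: yes, from the black bishop on g7.
Legal moves: Kg8, Kh7, Kxg7.
Count: 3.

3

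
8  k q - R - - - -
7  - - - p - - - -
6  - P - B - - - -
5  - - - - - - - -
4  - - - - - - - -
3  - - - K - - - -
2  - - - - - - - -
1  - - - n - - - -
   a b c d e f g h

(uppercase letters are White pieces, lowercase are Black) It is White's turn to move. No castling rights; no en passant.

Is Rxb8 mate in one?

yes

After Rxb8: black king on a8; in check: yes, from the white rook on b8.
King squares — a7: attacked by Pb6; b7: attacked by Rb8; b8: attacked by Bd6.
Black has no legal moves → checkmate.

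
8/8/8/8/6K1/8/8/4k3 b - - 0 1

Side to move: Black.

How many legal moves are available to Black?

Black to move; king on e1.
In check: no.
Legal moves: Kf2, Ke2, Kd2, Kf1, Kd1.
Count: 5.

5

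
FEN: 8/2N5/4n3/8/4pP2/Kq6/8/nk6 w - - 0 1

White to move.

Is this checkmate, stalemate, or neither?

White to move; white king on a3.
In check: yes, from the black queen on b3.
King squares — a2: attacked by Kb1; b2: attacked by Kb1; b3: attacked by Na1; a4: attacked by Qb3; b4: attacked by Qb3.
Legal moves for White: none.
In check with no legal moves → checkmate.

checkmate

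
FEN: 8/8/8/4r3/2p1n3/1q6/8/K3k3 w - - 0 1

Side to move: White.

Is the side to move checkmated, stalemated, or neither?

White to move; white king on a1.
In check: no.
King squares — b1: attacked by Qb3; a2: attacked by Qb3; b2: attacked by Qb3.
Legal moves for White: none.
Not in check and no legal moves → stalemate.

stalemate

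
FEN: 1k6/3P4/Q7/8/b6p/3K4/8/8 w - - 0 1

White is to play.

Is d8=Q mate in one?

After d8=Q: black king on b8; in check: yes, from the white queen on d8.
King squares — a7: attacked by Qa6; b7: attacked by Qa6; c7: attacked by Qd8; a8: attacked by Qa6; c8: attacked by Qa6.
Black has no legal moves → checkmate.

yes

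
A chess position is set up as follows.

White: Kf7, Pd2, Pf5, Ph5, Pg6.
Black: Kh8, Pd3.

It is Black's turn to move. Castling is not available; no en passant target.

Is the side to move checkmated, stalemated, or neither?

Black to move; black king on h8.
In check: no.
King squares — g7: attacked by Kf7; h7: attacked by Pg6; g8: attacked by Kf7.
Legal moves for Black: none.
Not in check and no legal moves → stalemate.

stalemate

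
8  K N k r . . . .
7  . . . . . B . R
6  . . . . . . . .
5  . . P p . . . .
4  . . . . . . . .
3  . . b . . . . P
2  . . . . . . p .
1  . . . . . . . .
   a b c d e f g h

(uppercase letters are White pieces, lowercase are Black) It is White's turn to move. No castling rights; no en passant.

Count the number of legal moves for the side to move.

17

White to move; king on a8.
In check: no.
Legal moves: Nd7, Nc6, Na6, Ka7, Rh8, Rg7, Rh6, Rh5, Rh4, Bg8, Be8, Bg6, Be6+, Bh5, Bxd5, c6, h4.
Count: 17.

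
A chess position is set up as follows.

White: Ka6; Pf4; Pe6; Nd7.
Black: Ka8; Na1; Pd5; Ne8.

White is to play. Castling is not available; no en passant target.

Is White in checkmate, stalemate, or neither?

neither

White to move; white king on a6.
In check: no.
Legal moves for White: Nf8, Nb8, Nf6, Nb6+, Ne5, Nc5, Kb6, Kb5, Ka5, e7, f5.
White has 11 legal moves and is not in check → neither.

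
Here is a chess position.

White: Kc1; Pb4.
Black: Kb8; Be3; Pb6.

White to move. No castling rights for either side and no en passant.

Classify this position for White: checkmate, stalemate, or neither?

neither

White to move; white king on c1.
In check: yes, from the black bishop on e3.
Legal moves for White: Kc2, Kb2, Kd1, Kb1.
White is in check but has 4 legal moves → neither.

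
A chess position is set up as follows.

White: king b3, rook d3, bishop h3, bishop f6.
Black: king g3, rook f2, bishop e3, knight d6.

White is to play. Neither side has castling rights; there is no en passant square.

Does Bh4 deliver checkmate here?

After Bh4: black king on g3; in check: yes, from the white bishop on h4.
Black has 5 legal replies: Kxh4, Kf4, Kxh3, Kf3, Kh2.
In check but a legal move exists → not checkmate.

no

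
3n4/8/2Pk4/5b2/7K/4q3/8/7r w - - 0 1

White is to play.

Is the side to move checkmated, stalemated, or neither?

White to move; white king on h4.
In check: yes, from the black rook on h1.
King squares — g3: attacked by Qe3; h3: attacked by Rh1; g4: attacked by Bf5; g5: attacked by Qe3; h5: attacked by Rh1.
Legal moves for White: none.
In check with no legal moves → checkmate.

checkmate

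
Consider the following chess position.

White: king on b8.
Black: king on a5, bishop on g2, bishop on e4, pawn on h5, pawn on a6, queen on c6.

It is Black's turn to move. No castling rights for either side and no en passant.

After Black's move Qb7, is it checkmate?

After Qb7: white king on b8; in check: yes, from the black queen on b7.
King squares — a7: attacked by Qb7; b7: attacked by Be4; c7: attacked by Qb7; a8: attacked by Qb7; c8: attacked by Qb7.
White has no legal moves → checkmate.

yes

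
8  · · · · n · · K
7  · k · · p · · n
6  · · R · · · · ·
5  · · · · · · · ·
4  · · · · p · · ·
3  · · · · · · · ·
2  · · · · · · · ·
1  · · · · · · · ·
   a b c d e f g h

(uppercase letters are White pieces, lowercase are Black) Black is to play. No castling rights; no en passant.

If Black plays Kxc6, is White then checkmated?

no

After Kxc6: white king on h8; in check: no.
White is not in check, so this cannot be checkmate.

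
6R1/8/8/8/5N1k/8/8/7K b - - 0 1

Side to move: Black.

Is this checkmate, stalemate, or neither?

Black to move; black king on h4.
In check: no.
King squares — g3: attacked by Rg8; h3: attacked by Nf4; g4: attacked by Rg8; g5: attacked by Rg8; h5: attacked by Nf4.
Legal moves for Black: none.
Not in check and no legal moves → stalemate.

stalemate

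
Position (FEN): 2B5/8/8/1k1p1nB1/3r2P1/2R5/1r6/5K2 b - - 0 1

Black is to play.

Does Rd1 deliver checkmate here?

After Rd1: white king on f1; in check: yes, from the black rook on d1.
King squares — e1: attacked by Rd1; g1: attacked by Rd1; e2: attacked by Rb2; f2: attacked by Rb2; g2: attacked by Rb2.
White has no legal moves → checkmate.

yes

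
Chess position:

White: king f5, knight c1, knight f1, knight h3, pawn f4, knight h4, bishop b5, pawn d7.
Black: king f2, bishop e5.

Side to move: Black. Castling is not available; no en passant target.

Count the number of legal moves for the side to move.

Black to move; king on f2.
In check: yes, from the white knight on h3.
Legal moves: Ke1.
Count: 1.

1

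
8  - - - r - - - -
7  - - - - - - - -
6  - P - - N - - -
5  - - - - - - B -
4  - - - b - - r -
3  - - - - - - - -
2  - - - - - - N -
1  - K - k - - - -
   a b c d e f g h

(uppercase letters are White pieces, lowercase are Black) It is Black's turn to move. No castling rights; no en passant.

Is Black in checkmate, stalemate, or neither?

Black to move; black king on d1.
In check: no.
Legal moves for Black include: Rh8, Rg8, Rf8, Re8, Rc8, Rb8, Ra8, Rd7, Rd6, Rd5, Rxg5, Rh4, Rf4, Re4, Rg3, Rxg2, Bh8, Bg7, ... (list truncated; more exist).
Black has legal moves and is not in check → neither.

neither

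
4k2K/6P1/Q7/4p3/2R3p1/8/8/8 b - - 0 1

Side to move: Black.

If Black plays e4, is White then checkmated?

After e4: white king on h8; in check: no.
White is not in check, so this cannot be checkmate.

no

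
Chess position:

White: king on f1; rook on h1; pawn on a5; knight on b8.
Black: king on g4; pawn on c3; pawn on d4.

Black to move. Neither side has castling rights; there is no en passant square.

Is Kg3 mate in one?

After Kg3: white king on f1; in check: no.
White is not in check, so this cannot be checkmate.

no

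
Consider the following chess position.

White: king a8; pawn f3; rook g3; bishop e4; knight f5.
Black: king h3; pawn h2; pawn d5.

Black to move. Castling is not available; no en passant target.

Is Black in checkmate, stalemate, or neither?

checkmate

Black to move; black king on h3.
In check: yes, from the white rook on g3.
King squares — g2: attacked by Rg3; h2: own pawn; g3: attacked by Nf5; g4: attacked by Pf3; h4: attacked by Nf5.
Legal moves for Black: none.
In check with no legal moves → checkmate.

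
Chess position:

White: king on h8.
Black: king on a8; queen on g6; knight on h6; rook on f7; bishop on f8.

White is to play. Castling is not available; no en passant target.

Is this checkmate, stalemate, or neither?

stalemate

White to move; white king on h8.
In check: no.
King squares — g7: attacked by Qg6; h7: attacked by Qg6; g8: attacked by Qg6.
Legal moves for White: none.
Not in check and no legal moves → stalemate.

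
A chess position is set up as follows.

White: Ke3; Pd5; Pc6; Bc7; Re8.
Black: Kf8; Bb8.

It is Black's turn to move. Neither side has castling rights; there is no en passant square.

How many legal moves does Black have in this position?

Black to move; king on f8.
In check: yes, from the white rook on e8.
Legal moves: Kxe8, Kg7, Kf7.
Count: 3.

3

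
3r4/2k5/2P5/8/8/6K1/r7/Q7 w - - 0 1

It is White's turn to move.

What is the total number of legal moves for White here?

20

White to move; king on g3.
In check: no.
Legal moves: Kh4, Kg4, Kf4, Kh3, Kf3, Qh8, Qg7+, Qf6, Qe5+, Qd4, Qc3, Qb2, Qxa2, Qh1, Qg1, Qf1, Qe1, Qd1, Qc1, Qb1.
Count: 20.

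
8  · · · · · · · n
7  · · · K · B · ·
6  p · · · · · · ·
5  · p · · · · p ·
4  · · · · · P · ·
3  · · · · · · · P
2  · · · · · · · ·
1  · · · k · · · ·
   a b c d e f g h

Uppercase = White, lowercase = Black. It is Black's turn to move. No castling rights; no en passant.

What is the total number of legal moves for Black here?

Black to move; king on d1.
In check: no.
Legal moves: Nxf7, Ng6, Ke2, Kd2, Kc2, Ke1, Kc1, gxf4, a5, g4, b4.
Count: 11.

11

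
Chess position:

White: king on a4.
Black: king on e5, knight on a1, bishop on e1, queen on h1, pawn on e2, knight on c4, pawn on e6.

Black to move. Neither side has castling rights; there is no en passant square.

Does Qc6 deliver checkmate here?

yes

After Qc6: white king on a4; in check: yes, from the black queen on c6.
King squares — a3: attacked by Nc4; b3: attacked by Na1; b4: attacked by Be1; a5: attacked by Be1; b5: attacked by Qc6.
White has no legal moves → checkmate.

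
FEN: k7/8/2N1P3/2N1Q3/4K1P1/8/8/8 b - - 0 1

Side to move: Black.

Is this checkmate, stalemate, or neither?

stalemate

Black to move; black king on a8.
In check: no.
King squares — a7: attacked by Nc6; b7: attacked by Nc5; b8: attacked by Qe5.
Legal moves for Black: none.
Not in check and no legal moves → stalemate.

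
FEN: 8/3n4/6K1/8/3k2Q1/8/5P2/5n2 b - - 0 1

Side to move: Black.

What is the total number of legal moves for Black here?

5

Black to move; king on d4.
In check: yes, from the white queen on g4.
Legal moves: Ke5, Kd5, Kc5, Kd3, Kc3.
Count: 5.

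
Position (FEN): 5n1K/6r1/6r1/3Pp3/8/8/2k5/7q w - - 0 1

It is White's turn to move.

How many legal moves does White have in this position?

0

White to move; king on h8.
In check: yes, from the black queen on h1.
Legal moves: none.
Count: 0.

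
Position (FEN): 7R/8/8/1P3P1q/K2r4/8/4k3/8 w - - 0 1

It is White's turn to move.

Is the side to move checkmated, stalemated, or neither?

neither

White to move; white king on a4.
In check: yes, from the black rook on d4.
King squares — a3: available; b3: available; b4: attacked by Rd4; a5: available; b5: own pawn.
Legal moves for White: Ka5, Kb3, Ka3.
White is in check but has 3 legal moves → neither.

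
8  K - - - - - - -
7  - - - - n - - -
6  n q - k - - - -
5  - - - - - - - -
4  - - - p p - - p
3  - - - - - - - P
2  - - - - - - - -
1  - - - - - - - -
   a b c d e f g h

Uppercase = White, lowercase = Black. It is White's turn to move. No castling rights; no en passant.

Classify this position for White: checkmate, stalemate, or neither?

stalemate

White to move; white king on a8.
In check: no.
King squares — a7: attacked by Qb6; b7: attacked by Qb6; b8: attacked by Na6.
Legal moves for White: none.
Not in check and no legal moves → stalemate.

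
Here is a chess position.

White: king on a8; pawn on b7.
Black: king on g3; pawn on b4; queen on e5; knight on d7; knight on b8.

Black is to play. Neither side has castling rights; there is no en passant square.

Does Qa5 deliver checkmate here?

yes

After Qa5: white king on a8; in check: yes, from the black queen on a5.
King squares — a7: attacked by Qa5; b7: own pawn; b8: attacked by Nd7.
White has no legal moves → checkmate.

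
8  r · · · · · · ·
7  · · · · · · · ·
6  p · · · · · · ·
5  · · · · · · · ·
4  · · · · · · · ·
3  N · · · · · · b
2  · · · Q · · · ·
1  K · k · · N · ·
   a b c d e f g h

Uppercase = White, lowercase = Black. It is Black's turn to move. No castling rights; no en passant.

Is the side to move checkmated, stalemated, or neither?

Black to move; black king on c1.
In check: yes, from the white queen on d2.
King squares — b1: attacked by Ka1; d1: attacked by Qd2; b2: attacked by Ka1; c2: attacked by Qd2; d2: attacked by Nf1.
Legal moves for Black: none.
In check with no legal moves → checkmate.

checkmate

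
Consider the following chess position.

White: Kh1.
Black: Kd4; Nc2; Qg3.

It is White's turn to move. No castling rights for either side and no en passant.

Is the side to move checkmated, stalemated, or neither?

stalemate

White to move; white king on h1.
In check: no.
King squares — g1: attacked by Qg3; g2: attacked by Qg3; h2: attacked by Qg3.
Legal moves for White: none.
Not in check and no legal moves → stalemate.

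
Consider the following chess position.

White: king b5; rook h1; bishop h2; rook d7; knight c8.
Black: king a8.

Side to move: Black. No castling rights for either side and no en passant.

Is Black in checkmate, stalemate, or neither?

Black to move; black king on a8.
In check: no.
King squares — a7: attacked by Rd7; b7: attacked by Rd7; b8: attacked by Bh2.
Legal moves for Black: none.
Not in check and no legal moves → stalemate.

stalemate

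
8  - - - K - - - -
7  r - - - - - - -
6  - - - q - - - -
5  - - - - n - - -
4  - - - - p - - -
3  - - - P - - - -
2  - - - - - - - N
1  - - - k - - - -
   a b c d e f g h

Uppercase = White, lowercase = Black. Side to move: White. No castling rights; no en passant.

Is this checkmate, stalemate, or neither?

White to move; white king on d8.
In check: yes, from the black queen on d6.
Legal moves for White: Ke8, Kc8.
White is in check but has 2 legal moves → neither.

neither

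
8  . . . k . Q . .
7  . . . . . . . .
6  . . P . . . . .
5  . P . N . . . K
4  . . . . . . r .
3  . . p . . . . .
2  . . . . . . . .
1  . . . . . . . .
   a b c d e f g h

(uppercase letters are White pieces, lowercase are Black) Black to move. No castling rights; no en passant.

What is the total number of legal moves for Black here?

0

Black to move; king on d8.
In check: yes, from the white queen on f8.
Legal moves: none.
Count: 0.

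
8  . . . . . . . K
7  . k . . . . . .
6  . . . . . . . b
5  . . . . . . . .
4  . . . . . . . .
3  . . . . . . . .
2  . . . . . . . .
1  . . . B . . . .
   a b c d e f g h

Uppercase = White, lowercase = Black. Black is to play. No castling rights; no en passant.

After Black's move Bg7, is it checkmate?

After Bg7: white king on h8; in check: yes, from the black bishop on g7.
White has 3 legal replies: Kg8, Kh7, Kxg7.
In check but a legal move exists → not checkmate.

no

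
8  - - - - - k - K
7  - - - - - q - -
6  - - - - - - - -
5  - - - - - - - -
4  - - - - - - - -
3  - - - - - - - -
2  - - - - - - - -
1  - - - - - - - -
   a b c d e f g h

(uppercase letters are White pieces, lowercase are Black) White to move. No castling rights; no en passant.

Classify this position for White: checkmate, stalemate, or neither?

stalemate

White to move; white king on h8.
In check: no.
King squares — g7: attacked by Qf7; h7: attacked by Qf7; g8: attacked by Qf7.
Legal moves for White: none.
Not in check and no legal moves → stalemate.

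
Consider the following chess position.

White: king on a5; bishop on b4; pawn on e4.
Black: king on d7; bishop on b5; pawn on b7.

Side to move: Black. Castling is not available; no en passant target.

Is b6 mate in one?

no

After b6: white king on a5; in check: yes, from the black pawn on b6.
White has 2 legal replies: Kxb6, Kxb5.
In check but a legal move exists → not checkmate.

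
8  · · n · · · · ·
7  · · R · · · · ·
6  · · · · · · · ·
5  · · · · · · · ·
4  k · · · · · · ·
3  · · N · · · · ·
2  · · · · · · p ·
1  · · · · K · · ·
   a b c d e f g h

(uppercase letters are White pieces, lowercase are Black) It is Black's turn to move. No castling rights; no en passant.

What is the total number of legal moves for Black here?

Black to move; king on a4.
In check: yes, from the white knight on c3.
Legal moves: Ka5, Kb4, Kb3, Ka3.
Count: 4.

4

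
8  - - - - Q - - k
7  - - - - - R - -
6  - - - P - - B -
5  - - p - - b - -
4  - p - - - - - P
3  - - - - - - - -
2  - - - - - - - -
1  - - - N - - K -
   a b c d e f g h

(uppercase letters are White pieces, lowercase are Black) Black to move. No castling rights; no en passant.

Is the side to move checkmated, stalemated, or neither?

checkmate

Black to move; black king on h8.
In check: yes, from the white queen on e8.
King squares — g7: attacked by Rf7; h7: attacked by Bg6; g8: attacked by Qe8.
Legal moves for Black: none.
In check with no legal moves → checkmate.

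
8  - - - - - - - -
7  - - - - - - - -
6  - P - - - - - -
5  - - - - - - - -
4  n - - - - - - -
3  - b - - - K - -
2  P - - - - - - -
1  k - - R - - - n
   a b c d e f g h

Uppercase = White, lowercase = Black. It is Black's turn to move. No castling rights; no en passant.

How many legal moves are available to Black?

3

Black to move; king on a1.
In check: yes, from the white rook on d1.
Legal moves: Kb2, Kxa2, Bxd1+.
Count: 3.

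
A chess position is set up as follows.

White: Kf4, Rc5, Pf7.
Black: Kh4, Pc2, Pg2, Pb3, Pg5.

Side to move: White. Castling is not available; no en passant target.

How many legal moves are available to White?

White to move; king on f4.
In check: yes, from the black pawn on g5.
Legal moves: Kf5, Ke5, Ke4, Kf3, Ke3, Rxg5.
Count: 6.

6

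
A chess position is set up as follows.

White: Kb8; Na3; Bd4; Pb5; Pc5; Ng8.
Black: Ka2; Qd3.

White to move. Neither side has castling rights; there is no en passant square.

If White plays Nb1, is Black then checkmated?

no

After Nb1: black king on a2; in check: no.
Black is not in check, so this cannot be checkmate.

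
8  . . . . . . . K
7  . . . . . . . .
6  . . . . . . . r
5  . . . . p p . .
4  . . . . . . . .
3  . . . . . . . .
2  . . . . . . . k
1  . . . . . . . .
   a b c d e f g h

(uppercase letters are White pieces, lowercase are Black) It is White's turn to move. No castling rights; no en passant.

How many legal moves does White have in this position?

White to move; king on h8.
In check: yes, from the black rook on h6.
Legal moves: Kg8, Kg7.
Count: 2.

2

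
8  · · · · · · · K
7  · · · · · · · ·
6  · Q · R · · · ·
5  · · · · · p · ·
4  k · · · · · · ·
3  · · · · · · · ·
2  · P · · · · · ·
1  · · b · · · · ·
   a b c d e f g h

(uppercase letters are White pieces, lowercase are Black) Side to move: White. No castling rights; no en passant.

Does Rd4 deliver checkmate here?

yes

After Rd4: black king on a4; in check: yes, from the white rook on d4.
King squares — a3: attacked by Pb2; b3: attacked by Qb6; b4: attacked by Rd4; a5: attacked by Qb6; b5: attacked by Qb6.
Black has no legal moves → checkmate.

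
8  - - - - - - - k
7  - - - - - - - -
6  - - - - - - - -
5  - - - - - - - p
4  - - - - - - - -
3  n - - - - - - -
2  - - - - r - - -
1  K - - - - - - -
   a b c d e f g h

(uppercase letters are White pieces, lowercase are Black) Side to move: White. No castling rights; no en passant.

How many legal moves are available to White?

0

White to move; king on a1.
In check: no.
Legal moves: none.
Count: 0.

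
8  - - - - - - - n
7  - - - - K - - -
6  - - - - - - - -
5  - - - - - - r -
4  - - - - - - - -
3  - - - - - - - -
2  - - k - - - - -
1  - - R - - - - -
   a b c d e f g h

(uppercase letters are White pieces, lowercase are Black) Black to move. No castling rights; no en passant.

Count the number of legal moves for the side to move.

5

Black to move; king on c2.
In check: yes, from the white rook on c1.
Legal moves: Kd3, Kb3, Kd2, Kb2, Kxc1.
Count: 5.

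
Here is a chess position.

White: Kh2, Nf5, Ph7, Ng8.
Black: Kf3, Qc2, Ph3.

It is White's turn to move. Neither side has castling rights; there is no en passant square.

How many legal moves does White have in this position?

3

White to move; king on h2.
In check: yes, from the black queen on c2.
Legal moves: Kxh3, Kh1, Kg1.
Count: 3.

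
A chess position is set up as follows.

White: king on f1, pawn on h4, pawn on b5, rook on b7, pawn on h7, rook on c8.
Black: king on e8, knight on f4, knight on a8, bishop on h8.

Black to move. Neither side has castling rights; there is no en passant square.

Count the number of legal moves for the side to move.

Black to move; king on e8.
In check: yes, from the white rook on c8.
Legal moves: none.
Count: 0.

0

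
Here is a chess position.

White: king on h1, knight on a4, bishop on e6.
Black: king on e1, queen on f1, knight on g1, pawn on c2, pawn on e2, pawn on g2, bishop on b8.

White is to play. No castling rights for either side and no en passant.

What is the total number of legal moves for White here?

0

White to move; king on h1.
In check: yes, from the black pawn on g2.
Legal moves: none.
Count: 0.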